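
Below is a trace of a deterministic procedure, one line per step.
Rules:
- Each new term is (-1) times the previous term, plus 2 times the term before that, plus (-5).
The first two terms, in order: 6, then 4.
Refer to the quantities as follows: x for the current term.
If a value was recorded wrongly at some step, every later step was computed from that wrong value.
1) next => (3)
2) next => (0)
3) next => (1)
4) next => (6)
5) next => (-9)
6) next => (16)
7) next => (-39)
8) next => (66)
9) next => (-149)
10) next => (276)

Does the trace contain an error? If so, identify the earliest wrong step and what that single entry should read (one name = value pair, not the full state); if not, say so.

step 1: x = -1*(4) + (2)*(6) + (-5) = 3 -> checks out
step 2: x = -1*(3) + (2)*(4) + (-5) = 0 -> checks out
step 3: x = -1*(0) + (2)*(3) + (-5) = 1 -> consistent with the trace
step 4: x = -1*(1) + (2)*(0) + (-5) = -6 -> a discrepancy with the trace
Step 4 is the first one off; corrected, x = -6.

step 4, x = -6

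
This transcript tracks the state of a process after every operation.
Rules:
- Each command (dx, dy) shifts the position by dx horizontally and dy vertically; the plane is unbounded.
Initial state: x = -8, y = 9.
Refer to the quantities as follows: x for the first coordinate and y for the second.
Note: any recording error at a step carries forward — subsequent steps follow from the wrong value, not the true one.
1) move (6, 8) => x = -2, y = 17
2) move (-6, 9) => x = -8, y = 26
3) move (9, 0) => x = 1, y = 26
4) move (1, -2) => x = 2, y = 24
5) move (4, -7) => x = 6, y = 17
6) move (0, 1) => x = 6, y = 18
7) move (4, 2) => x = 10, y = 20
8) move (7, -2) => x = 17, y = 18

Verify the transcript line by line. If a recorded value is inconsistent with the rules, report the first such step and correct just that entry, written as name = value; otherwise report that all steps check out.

Recomputing the run from the initial state:
step 1: x = -2, y = 17
step 2: x = -8, y = 26
step 3: x = 1, y = 26
step 4: x = 2, y = 24
step 5: x = 6, y = 17
step 6: x = 6, y = 18
step 7: x = 10, y = 20
step 8: x = 17, y = 18
This matches the transcript at every step.

no error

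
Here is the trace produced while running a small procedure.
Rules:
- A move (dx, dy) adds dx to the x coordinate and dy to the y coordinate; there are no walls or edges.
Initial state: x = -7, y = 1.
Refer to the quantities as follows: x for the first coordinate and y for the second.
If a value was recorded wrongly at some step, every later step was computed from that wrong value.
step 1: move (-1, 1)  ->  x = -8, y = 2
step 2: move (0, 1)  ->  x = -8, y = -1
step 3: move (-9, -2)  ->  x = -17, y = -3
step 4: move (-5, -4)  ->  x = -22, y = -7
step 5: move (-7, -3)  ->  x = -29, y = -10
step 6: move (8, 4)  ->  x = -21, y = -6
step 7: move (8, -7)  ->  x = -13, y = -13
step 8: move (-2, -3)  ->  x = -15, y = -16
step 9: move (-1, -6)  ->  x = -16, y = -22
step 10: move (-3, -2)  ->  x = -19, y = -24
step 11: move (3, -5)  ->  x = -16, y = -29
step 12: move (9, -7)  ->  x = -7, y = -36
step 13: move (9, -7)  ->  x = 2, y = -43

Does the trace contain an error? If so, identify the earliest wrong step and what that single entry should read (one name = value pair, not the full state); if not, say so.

step 2, y = 3

Step 1: x = -7 + (-1) = -8, y = 1 + (1) = 2 — confirmed correct.
Step 2: x = -8 + (0) = -8, y = 2 + (1) = 3 — the recorded entry deviates here.
Conclusion: step 2 carries the first error; the entry should be y = 3.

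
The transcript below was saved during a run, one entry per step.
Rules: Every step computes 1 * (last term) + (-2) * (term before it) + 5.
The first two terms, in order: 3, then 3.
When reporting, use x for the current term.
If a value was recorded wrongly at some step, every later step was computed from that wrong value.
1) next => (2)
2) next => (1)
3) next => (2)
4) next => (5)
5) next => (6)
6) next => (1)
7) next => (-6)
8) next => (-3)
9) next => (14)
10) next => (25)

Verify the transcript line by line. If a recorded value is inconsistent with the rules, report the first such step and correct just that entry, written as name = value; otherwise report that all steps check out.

no error

step 1: x = 1*(3) + (-2)*(3) + (5) = 2 -> in agreement
step 2: x = 1*(2) + (-2)*(3) + (5) = 1 -> confirmed correct
step 3: x = 1*(1) + (-2)*(2) + (5) = 2 -> verified
step 4: x = 1*(2) + (-2)*(1) + (5) = 5 -> checks out
step 5: x = 1*(5) + (-2)*(2) + (5) = 6 -> exactly as logged
step 6: x = 1*(6) + (-2)*(5) + (5) = 1 -> checks out
step 7: x = 1*(1) + (-2)*(6) + (5) = -6 -> exactly as logged
step 8: x = 1*(-6) + (-2)*(1) + (5) = -3 -> exactly as logged
step 9: x = 1*(-3) + (-2)*(-6) + (5) = 14 -> agrees with the transcript
step 10: x = 1*(14) + (-2)*(-3) + (5) = 25 -> confirmed correct
All steps check out; nothing to correct.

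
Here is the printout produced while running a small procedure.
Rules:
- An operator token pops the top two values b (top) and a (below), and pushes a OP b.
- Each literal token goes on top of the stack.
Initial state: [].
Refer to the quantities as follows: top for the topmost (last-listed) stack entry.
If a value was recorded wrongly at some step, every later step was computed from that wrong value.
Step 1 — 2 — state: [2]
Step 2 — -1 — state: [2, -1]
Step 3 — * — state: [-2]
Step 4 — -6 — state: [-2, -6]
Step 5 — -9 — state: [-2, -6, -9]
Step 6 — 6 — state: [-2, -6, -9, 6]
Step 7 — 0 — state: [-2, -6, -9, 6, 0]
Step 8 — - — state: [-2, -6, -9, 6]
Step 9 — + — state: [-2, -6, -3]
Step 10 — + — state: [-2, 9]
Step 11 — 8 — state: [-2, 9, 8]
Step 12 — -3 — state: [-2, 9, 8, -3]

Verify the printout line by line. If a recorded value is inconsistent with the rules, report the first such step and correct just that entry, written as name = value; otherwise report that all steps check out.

Step 1: push 2: top = 2 — matches.
Step 2: push -1: top = -1 — exactly as logged.
Step 3: 2 * -1 = -2 — confirmed correct.
Step 4: push -6: top = -6 — matches.
Step 5: push -9: top = -9 — no discrepancy.
Step 6: push 6: top = 6 — exactly as logged.
Step 7: push 0: top = 0 — in agreement.
Step 8: 6 - 0 = 6 — exactly as logged.
Step 9: -9 + 6 = -3 — checks out.
Step 10: -6 + -3 = -9 — the printout has a different value.
First deviation found at step 10; the corrected entry is top = -9.

step 10, top = -9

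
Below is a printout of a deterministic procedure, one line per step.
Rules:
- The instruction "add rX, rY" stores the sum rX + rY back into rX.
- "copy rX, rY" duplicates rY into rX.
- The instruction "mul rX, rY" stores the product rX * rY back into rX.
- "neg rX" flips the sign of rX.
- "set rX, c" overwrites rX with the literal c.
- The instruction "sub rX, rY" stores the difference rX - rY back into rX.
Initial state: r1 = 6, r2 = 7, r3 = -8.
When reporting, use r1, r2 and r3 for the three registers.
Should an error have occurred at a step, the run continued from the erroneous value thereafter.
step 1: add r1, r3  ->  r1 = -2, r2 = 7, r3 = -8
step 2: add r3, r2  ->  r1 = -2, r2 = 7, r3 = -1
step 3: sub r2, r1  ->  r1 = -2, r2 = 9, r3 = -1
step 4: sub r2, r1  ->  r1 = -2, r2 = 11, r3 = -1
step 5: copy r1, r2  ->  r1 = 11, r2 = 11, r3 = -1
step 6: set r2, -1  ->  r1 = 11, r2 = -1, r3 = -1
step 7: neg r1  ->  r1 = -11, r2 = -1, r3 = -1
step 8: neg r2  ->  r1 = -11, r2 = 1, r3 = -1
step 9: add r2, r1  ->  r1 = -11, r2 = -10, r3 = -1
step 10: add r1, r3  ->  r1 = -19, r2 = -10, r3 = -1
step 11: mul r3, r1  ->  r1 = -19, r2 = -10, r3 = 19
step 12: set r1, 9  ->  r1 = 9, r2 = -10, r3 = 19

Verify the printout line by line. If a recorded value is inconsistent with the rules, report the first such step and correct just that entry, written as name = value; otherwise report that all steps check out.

step 10, r1 = -12

Recomputing the run from the initial state:
step 1: r1 = -2, r2 = 7, r3 = -8
step 2: r1 = -2, r2 = 7, r3 = -1
step 3: r1 = -2, r2 = 9, r3 = -1
step 4: r1 = -2, r2 = 11, r3 = -1
step 5: r1 = 11, r2 = 11, r3 = -1
step 6: r1 = 11, r2 = -1, r3 = -1
step 7: r1 = -11, r2 = -1, r3 = -1
step 8: r1 = -11, r2 = 1, r3 = -1
step 9: r1 = -11, r2 = -10, r3 = -1
step 10: r1 = -12, r2 = -10, r3 = -1
step 11: r1 = -12, r2 = -10, r3 = 12
step 12: r1 = 9, r2 = -10, r3 = 12
The first disagreement with the printout is at step 10, where the value should be r1 = -12.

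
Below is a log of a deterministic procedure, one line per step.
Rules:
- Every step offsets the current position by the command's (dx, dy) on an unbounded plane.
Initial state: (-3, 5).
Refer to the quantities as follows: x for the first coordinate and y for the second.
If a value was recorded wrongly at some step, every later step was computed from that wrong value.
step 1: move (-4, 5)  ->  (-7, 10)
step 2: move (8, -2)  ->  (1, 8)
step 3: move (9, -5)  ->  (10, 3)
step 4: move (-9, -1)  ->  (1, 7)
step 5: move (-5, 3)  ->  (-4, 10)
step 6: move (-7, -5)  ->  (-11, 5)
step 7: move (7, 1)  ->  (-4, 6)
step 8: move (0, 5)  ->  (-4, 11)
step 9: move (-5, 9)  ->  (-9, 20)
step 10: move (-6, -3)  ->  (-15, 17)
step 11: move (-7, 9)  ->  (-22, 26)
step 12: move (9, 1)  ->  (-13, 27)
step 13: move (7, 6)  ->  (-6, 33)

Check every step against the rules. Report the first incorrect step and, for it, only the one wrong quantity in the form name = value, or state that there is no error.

step 4, y = 2

Recomputing the run from the initial state:
step 1: x = -7, y = 10
step 2: x = 1, y = 8
step 3: x = 10, y = 3
step 4: x = 1, y = 2
step 5: x = -4, y = 5
step 6: x = -11, y = 0
step 7: x = -4, y = 1
step 8: x = -4, y = 6
step 9: x = -9, y = 15
step 10: x = -15, y = 12
step 11: x = -22, y = 21
step 12: x = -13, y = 22
step 13: x = -6, y = 28
The first disagreement with the log is at step 4, where the value should be y = 2.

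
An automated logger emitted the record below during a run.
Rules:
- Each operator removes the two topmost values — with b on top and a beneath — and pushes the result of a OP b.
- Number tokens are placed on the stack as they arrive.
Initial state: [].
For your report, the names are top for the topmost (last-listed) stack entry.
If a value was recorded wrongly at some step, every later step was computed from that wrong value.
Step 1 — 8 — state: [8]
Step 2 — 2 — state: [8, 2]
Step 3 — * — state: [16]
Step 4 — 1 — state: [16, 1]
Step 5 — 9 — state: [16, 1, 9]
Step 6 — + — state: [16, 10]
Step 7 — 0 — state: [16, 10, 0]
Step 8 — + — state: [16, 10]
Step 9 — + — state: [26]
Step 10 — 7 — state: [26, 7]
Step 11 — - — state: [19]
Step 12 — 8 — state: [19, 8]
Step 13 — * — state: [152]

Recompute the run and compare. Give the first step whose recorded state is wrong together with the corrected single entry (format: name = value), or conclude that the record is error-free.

Recomputing the run from the initial state:
step 1: [8]
step 2: [8, 2]
step 3: [16]
step 4: [16, 1]
step 5: [16, 1, 9]
step 6: [16, 10]
step 7: [16, 10, 0]
step 8: [16, 10]
step 9: [26]
step 10: [26, 7]
step 11: [19]
step 12: [19, 8]
step 13: [152]
This matches the record at every step.

no error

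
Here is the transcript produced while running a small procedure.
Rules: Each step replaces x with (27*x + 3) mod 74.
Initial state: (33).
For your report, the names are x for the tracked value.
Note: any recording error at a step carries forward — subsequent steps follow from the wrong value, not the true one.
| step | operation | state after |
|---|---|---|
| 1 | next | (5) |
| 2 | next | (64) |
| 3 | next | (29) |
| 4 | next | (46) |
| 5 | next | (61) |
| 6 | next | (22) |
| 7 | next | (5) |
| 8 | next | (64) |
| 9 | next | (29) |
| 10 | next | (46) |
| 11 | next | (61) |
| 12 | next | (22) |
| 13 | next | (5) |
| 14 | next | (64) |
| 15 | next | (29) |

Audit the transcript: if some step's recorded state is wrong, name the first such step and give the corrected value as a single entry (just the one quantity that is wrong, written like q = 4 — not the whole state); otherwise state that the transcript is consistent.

Step 1: x = (27*33 + 3) mod 74 = 6 — this is not what the transcript shows.
Step 1 is the first one off; corrected, x = 6.

step 1, x = 6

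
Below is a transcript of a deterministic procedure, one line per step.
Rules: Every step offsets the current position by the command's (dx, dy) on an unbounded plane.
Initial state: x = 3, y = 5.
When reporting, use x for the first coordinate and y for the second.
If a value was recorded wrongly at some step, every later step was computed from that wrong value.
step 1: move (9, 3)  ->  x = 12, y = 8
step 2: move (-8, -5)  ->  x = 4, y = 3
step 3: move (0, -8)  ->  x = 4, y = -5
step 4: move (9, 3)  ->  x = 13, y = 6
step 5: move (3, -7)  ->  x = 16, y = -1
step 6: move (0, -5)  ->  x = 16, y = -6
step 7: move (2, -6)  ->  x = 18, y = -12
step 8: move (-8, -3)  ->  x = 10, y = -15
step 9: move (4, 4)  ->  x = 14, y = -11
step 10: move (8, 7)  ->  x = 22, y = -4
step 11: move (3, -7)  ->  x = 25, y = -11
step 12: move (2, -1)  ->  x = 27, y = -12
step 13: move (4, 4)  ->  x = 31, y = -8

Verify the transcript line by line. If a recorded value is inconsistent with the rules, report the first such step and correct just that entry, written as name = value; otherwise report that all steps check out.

step 4, y = -2

Step 1: x = 3 + (9) = 12, y = 5 + (3) = 8 — confirmed correct.
Step 2: x = 12 + (-8) = 4, y = 8 + (-5) = 3 — exactly as logged.
Step 3: x = 4 + (0) = 4, y = 3 + (-8) = -5 — no discrepancy.
Step 4: x = 4 + (9) = 13, y = -5 + (3) = -2 — this is not what the transcript shows.
The earliest wrong entry is at step 4: it should read y = -2.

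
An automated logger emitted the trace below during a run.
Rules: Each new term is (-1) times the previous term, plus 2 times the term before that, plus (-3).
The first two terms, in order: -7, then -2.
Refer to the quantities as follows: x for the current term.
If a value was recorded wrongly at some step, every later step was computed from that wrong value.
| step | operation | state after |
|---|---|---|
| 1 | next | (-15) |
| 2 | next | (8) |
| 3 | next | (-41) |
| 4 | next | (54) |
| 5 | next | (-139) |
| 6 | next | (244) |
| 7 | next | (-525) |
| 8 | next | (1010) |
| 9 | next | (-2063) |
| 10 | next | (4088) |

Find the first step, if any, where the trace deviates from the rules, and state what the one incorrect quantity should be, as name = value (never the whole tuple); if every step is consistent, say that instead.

step 10, x = 4080

Recomputing the run from the initial state:
step 1: x = -15
step 2: x = 8
step 3: x = -41
step 4: x = 54
step 5: x = -139
step 6: x = 244
step 7: x = -525
step 8: x = 1010
step 9: x = -2063
step 10: x = 4080
The first disagreement with the trace is at step 10, where the value should be x = 4080.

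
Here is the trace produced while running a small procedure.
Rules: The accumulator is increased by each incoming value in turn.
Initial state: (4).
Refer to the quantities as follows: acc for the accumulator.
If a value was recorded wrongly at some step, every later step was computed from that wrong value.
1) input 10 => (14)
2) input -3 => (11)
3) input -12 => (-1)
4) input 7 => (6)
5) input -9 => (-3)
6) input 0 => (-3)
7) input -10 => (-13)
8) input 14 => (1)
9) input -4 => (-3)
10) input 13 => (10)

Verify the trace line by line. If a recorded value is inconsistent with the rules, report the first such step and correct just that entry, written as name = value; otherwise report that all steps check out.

Recomputing the run from the initial state:
step 1: acc = 14
step 2: acc = 11
step 3: acc = -1
step 4: acc = 6
step 5: acc = -3
step 6: acc = -3
step 7: acc = -13
step 8: acc = 1
step 9: acc = -3
step 10: acc = 10
This matches the trace at every step.

no error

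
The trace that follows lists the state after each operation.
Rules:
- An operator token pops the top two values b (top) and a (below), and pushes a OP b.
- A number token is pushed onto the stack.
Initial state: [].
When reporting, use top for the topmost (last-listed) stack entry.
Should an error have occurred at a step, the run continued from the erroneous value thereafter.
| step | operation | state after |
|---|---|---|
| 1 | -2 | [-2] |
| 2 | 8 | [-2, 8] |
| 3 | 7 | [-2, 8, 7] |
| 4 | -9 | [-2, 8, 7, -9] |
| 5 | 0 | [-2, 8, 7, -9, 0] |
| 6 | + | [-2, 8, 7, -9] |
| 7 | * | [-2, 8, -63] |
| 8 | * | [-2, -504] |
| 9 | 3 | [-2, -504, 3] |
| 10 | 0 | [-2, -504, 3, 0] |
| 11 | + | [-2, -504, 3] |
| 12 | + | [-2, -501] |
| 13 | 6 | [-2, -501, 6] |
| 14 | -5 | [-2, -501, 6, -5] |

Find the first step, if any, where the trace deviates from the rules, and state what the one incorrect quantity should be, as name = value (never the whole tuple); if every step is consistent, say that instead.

step 1: push -2: top = -2 -> matches
step 2: push 8: top = 8 -> matches
step 3: push 7: top = 7 -> agrees with the trace
step 4: push -9: top = -9 -> same as recorded
step 5: push 0: top = 0 -> in agreement
step 6: -9 + 0 = -9 -> in agreement
step 7: 7 * -9 = -63 -> exactly as logged
step 8: 8 * -63 = -504 -> verified
step 9: push 3: top = 3 -> verified
step 10: push 0: top = 0 -> agrees with the trace
step 11: 3 + 0 = 3 -> exactly as logged
step 12: -504 + 3 = -501 -> in agreement
step 13: push 6: top = 6 -> confirmed correct
step 14: push -5: top = -5 -> same as recorded
Each recorded entry agrees with the recomputation.

no error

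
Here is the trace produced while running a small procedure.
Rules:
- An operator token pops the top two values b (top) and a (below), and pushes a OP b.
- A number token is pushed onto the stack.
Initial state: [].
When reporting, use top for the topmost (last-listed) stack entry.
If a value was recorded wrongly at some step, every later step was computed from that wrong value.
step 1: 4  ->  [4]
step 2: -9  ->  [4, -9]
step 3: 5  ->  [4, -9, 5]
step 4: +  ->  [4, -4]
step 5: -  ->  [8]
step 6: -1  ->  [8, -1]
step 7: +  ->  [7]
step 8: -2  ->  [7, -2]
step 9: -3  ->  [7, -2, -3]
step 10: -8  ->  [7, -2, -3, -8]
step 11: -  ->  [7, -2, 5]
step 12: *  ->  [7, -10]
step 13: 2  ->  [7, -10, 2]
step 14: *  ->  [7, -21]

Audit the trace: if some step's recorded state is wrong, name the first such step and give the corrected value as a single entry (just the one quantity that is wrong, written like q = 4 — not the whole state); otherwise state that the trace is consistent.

step 14, top = -20

1. push 4: top = 4 (exactly as logged)
2. push -9: top = -9 (verified)
3. push 5: top = 5 (verified)
4. -9 + 5 = -4 (in agreement)
5. 4 - -4 = 8 (matches)
6. push -1: top = -1 (checks out)
7. 8 + -1 = 7 (matches)
8. push -2: top = -2 (checks out)
9. push -3: top = -3 (exactly as logged)
10. push -8: top = -8 (same as recorded)
11. -3 - -8 = 5 (same as recorded)
12. -2 * 5 = -10 (in agreement)
13. push 2: top = 2 (verified)
14. -10 * 2 = -20 (the recorded entry deviates here)
First incorrect step: 14; the correct value is top = -20.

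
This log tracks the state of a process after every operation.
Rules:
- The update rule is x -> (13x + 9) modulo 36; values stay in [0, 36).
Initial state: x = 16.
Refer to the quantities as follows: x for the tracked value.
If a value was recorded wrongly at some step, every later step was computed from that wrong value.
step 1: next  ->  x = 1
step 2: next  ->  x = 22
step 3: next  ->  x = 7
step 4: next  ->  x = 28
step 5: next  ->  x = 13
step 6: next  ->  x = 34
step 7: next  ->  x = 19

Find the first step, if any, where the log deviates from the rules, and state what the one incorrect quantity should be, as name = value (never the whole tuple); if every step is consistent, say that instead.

Step 1: x = (13*16 + 9) mod 36 = 1 — matches.
Step 2: x = (13*1 + 9) mod 36 = 22 — agrees with the log.
Step 3: x = (13*22 + 9) mod 36 = 7 — verified.
Step 4: x = (13*7 + 9) mod 36 = 28 — agrees with the log.
Step 5: x = (13*28 + 9) mod 36 = 13 — consistent with the log.
Step 6: x = (13*13 + 9) mod 36 = 34 — matches.
Step 7: x = (13*34 + 9) mod 36 = 19 — same as recorded.
All entries verified; no error found.

no error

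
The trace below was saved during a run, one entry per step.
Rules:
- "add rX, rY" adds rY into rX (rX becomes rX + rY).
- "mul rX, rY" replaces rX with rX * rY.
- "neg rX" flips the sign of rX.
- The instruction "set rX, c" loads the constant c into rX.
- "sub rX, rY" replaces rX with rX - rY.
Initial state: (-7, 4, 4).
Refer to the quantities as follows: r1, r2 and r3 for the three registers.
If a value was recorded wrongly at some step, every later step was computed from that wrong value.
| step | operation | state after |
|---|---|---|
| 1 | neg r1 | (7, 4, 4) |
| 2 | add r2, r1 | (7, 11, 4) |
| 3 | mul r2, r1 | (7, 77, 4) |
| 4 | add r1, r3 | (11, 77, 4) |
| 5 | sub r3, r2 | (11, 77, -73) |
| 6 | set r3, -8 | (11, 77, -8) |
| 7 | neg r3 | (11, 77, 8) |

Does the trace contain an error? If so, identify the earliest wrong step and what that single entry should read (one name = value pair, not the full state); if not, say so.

no error

Recomputing the run from the initial state:
step 1: r1 = 7, r2 = 4, r3 = 4
step 2: r1 = 7, r2 = 11, r3 = 4
step 3: r1 = 7, r2 = 77, r3 = 4
step 4: r1 = 11, r2 = 77, r3 = 4
step 5: r1 = 11, r2 = 77, r3 = -73
step 6: r1 = 11, r2 = 77, r3 = -8
step 7: r1 = 11, r2 = 77, r3 = 8
This matches the trace at every step.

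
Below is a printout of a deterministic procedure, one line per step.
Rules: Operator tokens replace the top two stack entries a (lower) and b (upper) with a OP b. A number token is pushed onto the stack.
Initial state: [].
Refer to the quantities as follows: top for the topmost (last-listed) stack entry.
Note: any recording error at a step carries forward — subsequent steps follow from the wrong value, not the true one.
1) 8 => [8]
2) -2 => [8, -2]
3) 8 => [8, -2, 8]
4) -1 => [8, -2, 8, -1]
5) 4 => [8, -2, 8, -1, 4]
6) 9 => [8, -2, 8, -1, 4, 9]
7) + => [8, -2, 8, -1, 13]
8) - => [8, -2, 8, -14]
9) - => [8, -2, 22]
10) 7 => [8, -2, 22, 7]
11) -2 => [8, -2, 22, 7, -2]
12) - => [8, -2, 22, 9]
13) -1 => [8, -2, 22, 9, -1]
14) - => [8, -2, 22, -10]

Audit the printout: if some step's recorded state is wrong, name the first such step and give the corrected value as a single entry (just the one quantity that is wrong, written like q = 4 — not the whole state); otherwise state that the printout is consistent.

step 14, top = 10

Recomputing the run from the initial state:
step 1: [8]
step 2: [8, -2]
step 3: [8, -2, 8]
step 4: [8, -2, 8, -1]
step 5: [8, -2, 8, -1, 4]
step 6: [8, -2, 8, -1, 4, 9]
step 7: [8, -2, 8, -1, 13]
step 8: [8, -2, 8, -14]
step 9: [8, -2, 22]
step 10: [8, -2, 22, 7]
step 11: [8, -2, 22, 7, -2]
step 12: [8, -2, 22, 9]
step 13: [8, -2, 22, 9, -1]
step 14: [8, -2, 22, 10]
The first disagreement with the printout is at step 14, where the value should be top = 10.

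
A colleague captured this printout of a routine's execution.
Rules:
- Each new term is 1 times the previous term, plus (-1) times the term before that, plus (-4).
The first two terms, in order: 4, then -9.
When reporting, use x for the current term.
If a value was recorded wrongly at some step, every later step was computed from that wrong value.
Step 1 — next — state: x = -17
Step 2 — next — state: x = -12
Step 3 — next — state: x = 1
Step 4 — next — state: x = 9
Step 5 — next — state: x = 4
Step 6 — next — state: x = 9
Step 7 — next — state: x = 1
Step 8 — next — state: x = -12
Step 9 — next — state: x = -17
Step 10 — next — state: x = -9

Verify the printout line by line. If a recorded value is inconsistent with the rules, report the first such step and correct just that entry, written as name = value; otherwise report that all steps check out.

step 6, x = -9

1. x = 1*(-9) + (-1)*(4) + (-4) = -17 (matches)
2. x = 1*(-17) + (-1)*(-9) + (-4) = -12 (verified)
3. x = 1*(-12) + (-1)*(-17) + (-4) = 1 (in agreement)
4. x = 1*(1) + (-1)*(-12) + (-4) = 9 (verified)
5. x = 1*(9) + (-1)*(1) + (-4) = 4 (same as recorded)
6. x = 1*(4) + (-1)*(9) + (-4) = -9 (not what was recorded)
Conclusion: step 6 carries the first error; the entry should be x = -9.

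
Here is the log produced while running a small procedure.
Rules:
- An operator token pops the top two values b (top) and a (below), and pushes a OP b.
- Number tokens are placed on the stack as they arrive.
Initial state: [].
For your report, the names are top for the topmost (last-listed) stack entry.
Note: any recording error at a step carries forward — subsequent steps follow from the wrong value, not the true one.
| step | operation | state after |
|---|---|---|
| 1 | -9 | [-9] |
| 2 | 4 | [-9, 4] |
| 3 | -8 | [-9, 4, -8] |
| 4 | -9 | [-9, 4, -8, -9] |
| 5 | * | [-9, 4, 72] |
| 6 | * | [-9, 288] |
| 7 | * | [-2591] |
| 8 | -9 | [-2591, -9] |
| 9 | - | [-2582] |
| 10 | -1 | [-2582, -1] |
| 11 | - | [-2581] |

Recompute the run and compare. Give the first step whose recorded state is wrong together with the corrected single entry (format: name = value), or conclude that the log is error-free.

step 7, top = -2592

step 1: push -9: top = -9 -> exactly as logged
step 2: push 4: top = 4 -> in agreement
step 3: push -8: top = -8 -> verified
step 4: push -9: top = -9 -> checks out
step 5: -8 * -9 = 72 -> checks out
step 6: 4 * 72 = 288 -> agrees with the log
step 7: -9 * 288 = -2592 -> this is not what the log shows
The earliest wrong entry is at step 7: it should read top = -2592.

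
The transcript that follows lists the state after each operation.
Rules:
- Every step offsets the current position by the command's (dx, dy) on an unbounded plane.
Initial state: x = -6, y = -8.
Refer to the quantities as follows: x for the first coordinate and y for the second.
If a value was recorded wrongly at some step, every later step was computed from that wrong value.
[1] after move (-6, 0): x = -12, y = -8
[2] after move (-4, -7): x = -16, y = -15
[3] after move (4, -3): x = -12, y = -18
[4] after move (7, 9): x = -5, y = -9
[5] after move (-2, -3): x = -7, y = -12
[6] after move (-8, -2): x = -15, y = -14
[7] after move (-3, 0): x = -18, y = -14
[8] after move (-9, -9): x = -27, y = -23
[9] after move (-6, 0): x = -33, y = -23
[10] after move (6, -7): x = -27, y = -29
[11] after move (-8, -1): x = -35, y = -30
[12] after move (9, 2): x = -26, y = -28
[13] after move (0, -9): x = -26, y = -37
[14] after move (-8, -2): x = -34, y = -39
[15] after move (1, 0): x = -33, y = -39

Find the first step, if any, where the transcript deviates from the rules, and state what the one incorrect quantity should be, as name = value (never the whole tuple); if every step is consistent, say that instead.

step 10, y = -30

Step 1: x = -6 + (-6) = -12, y = -8 + (0) = -8 — checks out.
Step 2: x = -12 + (-4) = -16, y = -8 + (-7) = -15 — same as recorded.
Step 3: x = -16 + (4) = -12, y = -15 + (-3) = -18 — consistent with the transcript.
Step 4: x = -12 + (7) = -5, y = -18 + (9) = -9 — no discrepancy.
Step 5: x = -5 + (-2) = -7, y = -9 + (-3) = -12 — verified.
Step 6: x = -7 + (-8) = -15, y = -12 + (-2) = -14 — checks out.
Step 7: x = -15 + (-3) = -18, y = -14 + (0) = -14 — same as recorded.
Step 8: x = -18 + (-9) = -27, y = -14 + (-9) = -23 — exactly as logged.
Step 9: x = -27 + (-6) = -33, y = -23 + (0) = -23 — confirmed correct.
Step 10: x = -33 + (6) = -27, y = -23 + (-7) = -30 — the entry is off here.
So the first discrepancy is step 10, where the right value is y = -30.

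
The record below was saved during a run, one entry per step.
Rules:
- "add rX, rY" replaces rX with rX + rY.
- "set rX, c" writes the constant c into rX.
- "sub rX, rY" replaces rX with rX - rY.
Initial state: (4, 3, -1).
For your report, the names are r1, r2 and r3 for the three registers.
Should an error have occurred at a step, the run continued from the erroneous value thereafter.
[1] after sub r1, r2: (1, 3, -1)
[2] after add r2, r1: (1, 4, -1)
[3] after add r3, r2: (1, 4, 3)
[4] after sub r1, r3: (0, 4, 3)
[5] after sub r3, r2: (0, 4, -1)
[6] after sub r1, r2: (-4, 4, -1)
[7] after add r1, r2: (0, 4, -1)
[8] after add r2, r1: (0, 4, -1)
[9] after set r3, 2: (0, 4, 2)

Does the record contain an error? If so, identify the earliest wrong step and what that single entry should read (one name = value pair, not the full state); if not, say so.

step 4, r1 = -2

Recomputing the run from the initial state:
step 1: r1 = 1, r2 = 3, r3 = -1
step 2: r1 = 1, r2 = 4, r3 = -1
step 3: r1 = 1, r2 = 4, r3 = 3
step 4: r1 = -2, r2 = 4, r3 = 3
step 5: r1 = -2, r2 = 4, r3 = -1
step 6: r1 = -6, r2 = 4, r3 = -1
step 7: r1 = -2, r2 = 4, r3 = -1
step 8: r1 = -2, r2 = 2, r3 = -1
step 9: r1 = -2, r2 = 2, r3 = 2
The first disagreement with the record is at step 4, where the value should be r1 = -2.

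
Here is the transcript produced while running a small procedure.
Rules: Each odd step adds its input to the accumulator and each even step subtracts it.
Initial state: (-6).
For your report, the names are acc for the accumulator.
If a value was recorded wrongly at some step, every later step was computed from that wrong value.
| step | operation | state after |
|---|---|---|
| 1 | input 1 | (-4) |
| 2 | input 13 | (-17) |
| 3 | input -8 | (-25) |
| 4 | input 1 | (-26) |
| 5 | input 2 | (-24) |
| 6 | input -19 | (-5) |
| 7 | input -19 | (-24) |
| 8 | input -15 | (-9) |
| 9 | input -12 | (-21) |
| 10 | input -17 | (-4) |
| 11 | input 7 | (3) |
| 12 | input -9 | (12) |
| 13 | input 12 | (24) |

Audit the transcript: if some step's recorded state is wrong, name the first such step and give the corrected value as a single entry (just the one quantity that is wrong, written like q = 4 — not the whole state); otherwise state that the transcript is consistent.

Recomputing the run from the initial state:
step 1: acc = -5
step 2: acc = -18
step 3: acc = -26
step 4: acc = -27
step 5: acc = -25
step 6: acc = -6
step 7: acc = -25
step 8: acc = -10
step 9: acc = -22
step 10: acc = -5
step 11: acc = 2
step 12: acc = 11
step 13: acc = 23
The first disagreement with the transcript is at step 1, where the value should be acc = -5.

step 1, acc = -5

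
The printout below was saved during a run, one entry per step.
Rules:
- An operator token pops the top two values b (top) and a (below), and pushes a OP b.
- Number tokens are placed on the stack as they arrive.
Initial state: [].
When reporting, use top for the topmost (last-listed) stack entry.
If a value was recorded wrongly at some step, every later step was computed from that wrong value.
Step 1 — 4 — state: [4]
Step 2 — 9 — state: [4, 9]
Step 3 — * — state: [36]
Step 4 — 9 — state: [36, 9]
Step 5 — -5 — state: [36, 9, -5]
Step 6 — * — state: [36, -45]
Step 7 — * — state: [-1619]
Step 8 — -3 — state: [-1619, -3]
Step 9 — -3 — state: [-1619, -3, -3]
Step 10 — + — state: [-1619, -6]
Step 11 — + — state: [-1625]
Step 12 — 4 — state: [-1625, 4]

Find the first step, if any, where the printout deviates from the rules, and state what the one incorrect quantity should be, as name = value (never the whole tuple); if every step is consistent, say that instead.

step 7, top = -1620

Step 1: push 4: top = 4 — agrees with the printout.
Step 2: push 9: top = 9 — agrees with the printout.
Step 3: 4 * 9 = 36 — in agreement.
Step 4: push 9: top = 9 — in agreement.
Step 5: push -5: top = -5 — confirmed correct.
Step 6: 9 * -5 = -45 — matches.
Step 7: 36 * -45 = -1620 — the printout disagrees here.
Step 7 is the first one off; corrected, top = -1620.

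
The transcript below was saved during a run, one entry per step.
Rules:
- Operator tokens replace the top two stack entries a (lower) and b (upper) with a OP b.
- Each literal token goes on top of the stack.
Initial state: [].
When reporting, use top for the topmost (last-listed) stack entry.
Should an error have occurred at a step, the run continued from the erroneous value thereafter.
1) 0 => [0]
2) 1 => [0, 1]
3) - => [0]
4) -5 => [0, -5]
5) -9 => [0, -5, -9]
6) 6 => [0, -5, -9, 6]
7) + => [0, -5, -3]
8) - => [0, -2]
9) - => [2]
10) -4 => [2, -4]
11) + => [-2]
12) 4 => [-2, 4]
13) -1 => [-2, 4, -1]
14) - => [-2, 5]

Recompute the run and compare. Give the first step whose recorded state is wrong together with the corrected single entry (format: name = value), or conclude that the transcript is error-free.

Recomputing the run from the initial state:
step 1: [0]
step 2: [0, 1]
step 3: [-1]
step 4: [-1, -5]
step 5: [-1, -5, -9]
step 6: [-1, -5, -9, 6]
step 7: [-1, -5, -3]
step 8: [-1, -2]
step 9: [1]
step 10: [1, -4]
step 11: [-3]
step 12: [-3, 4]
step 13: [-3, 4, -1]
step 14: [-3, 5]
The first disagreement with the transcript is at step 3, where the value should be top = -1.

step 3, top = -1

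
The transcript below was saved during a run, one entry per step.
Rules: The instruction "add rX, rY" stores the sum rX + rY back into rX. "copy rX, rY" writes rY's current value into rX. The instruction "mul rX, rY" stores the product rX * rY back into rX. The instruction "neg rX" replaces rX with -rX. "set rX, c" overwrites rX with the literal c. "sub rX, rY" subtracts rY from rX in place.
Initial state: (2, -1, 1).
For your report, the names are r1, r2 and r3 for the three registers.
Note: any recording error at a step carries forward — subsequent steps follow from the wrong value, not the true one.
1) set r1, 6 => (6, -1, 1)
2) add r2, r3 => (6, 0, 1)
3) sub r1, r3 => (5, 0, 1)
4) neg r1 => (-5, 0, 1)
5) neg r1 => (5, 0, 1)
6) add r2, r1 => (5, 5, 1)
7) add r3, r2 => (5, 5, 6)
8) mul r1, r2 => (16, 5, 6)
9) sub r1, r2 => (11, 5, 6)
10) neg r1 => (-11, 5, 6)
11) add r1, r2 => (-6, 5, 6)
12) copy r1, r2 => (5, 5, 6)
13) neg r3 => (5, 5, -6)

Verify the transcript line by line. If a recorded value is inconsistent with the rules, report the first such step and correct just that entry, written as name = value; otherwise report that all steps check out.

step 8, r1 = 25

Recomputing the run from the initial state:
step 1: r1 = 6, r2 = -1, r3 = 1
step 2: r1 = 6, r2 = 0, r3 = 1
step 3: r1 = 5, r2 = 0, r3 = 1
step 4: r1 = -5, r2 = 0, r3 = 1
step 5: r1 = 5, r2 = 0, r3 = 1
step 6: r1 = 5, r2 = 5, r3 = 1
step 7: r1 = 5, r2 = 5, r3 = 6
step 8: r1 = 25, r2 = 5, r3 = 6
step 9: r1 = 20, r2 = 5, r3 = 6
step 10: r1 = -20, r2 = 5, r3 = 6
step 11: r1 = -15, r2 = 5, r3 = 6
step 12: r1 = 5, r2 = 5, r3 = 6
step 13: r1 = 5, r2 = 5, r3 = -6
The first disagreement with the transcript is at step 8, where the value should be r1 = 25.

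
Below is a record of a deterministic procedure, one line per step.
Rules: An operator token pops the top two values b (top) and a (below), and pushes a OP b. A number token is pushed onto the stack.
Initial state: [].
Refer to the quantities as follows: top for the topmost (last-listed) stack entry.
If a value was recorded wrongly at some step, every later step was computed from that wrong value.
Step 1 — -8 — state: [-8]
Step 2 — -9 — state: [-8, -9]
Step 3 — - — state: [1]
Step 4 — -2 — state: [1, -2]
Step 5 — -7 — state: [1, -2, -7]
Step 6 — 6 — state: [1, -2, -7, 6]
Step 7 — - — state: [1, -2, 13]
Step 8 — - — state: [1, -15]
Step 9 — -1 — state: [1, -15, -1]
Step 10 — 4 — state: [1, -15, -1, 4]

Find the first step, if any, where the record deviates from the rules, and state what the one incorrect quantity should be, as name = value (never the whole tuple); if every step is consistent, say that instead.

step 1: push -8: top = -8 -> verified
step 2: push -9: top = -9 -> exactly as logged
step 3: -8 - -9 = 1 -> consistent with the record
step 4: push -2: top = -2 -> no discrepancy
step 5: push -7: top = -7 -> matches
step 6: push 6: top = 6 -> exactly as logged
step 7: -7 - 6 = -13 -> a discrepancy with the record
So the first discrepancy is step 7, where the right value is top = -13.

step 7, top = -13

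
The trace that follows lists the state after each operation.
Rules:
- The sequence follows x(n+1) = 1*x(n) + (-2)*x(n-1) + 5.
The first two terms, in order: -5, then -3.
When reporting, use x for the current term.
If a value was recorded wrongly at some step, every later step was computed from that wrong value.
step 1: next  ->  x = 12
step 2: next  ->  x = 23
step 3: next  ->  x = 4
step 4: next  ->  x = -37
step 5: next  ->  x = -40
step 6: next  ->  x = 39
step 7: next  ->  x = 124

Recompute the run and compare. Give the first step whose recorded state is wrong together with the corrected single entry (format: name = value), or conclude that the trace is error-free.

Recomputing the run from the initial state:
step 1: x = 12
step 2: x = 23
step 3: x = 4
step 4: x = -37
step 5: x = -40
step 6: x = 39
step 7: x = 124
This matches the trace at every step.

no error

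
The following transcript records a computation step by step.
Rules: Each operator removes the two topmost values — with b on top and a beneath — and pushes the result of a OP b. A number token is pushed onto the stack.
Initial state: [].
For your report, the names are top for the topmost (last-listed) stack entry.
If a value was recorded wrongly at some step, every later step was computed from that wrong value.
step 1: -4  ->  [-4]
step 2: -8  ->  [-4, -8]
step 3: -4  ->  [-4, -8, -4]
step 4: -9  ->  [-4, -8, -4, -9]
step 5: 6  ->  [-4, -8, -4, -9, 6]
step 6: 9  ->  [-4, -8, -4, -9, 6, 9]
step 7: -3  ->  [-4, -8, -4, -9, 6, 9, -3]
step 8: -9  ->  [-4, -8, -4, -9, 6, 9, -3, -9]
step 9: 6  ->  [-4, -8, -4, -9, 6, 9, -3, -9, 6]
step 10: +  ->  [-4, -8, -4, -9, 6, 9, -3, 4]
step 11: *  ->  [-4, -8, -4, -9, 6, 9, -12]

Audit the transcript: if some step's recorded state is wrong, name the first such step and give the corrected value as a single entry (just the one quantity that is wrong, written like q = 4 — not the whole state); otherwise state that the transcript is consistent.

step 1: push -4: top = -4 -> agrees with the transcript
step 2: push -8: top = -8 -> no discrepancy
step 3: push -4: top = -4 -> verified
step 4: push -9: top = -9 -> confirmed correct
step 5: push 6: top = 6 -> no discrepancy
step 6: push 9: top = 9 -> verified
step 7: push -3: top = -3 -> exactly as logged
step 8: push -9: top = -9 -> agrees with the transcript
step 9: push 6: top = 6 -> same as recorded
step 10: -9 + 6 = -3 -> the entry is off here
The earliest wrong entry is at step 10: it should read top = -3.

step 10, top = -3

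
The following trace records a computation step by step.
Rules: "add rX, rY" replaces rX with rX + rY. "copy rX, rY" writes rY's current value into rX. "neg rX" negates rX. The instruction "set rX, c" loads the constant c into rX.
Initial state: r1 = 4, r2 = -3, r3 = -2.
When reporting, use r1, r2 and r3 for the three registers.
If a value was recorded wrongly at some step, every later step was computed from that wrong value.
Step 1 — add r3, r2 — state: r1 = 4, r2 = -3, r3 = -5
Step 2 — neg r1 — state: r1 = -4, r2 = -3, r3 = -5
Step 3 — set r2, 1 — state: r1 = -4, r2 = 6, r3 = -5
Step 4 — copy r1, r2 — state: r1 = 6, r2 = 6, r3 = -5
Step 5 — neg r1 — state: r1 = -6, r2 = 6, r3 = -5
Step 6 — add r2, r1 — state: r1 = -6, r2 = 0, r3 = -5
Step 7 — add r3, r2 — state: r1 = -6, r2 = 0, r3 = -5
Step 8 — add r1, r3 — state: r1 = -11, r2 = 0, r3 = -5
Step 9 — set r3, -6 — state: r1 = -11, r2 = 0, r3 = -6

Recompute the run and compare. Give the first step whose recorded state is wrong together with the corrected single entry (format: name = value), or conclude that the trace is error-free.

step 3, r2 = 1

Step 1: r3 = -2 + -3 = -5 — agrees with the trace.
Step 2: r1 = -(4) = -4 — verified.
Step 3: r2 = 1 — the entry is off here.
Step 3 is the first one off; corrected, r2 = 1.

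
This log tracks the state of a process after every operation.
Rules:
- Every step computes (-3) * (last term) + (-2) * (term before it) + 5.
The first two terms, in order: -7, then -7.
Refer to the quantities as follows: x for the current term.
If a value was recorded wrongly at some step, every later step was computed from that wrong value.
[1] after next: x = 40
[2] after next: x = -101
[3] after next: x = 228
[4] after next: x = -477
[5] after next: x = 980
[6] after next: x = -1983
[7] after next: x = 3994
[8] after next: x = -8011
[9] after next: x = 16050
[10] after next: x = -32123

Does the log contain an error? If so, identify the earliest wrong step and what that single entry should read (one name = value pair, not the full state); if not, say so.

step 6, x = -1981

Step 1: x = -3*(-7) + (-2)*(-7) + (5) = 40 — in agreement.
Step 2: x = -3*(40) + (-2)*(-7) + (5) = -101 — exactly as logged.
Step 3: x = -3*(-101) + (-2)*(40) + (5) = 228 — consistent with the log.
Step 4: x = -3*(228) + (-2)*(-101) + (5) = -477 — consistent with the log.
Step 5: x = -3*(-477) + (-2)*(228) + (5) = 980 — in agreement.
Step 6: x = -3*(980) + (-2)*(-477) + (5) = -1981 — the log has a different value.
The audit stops at step 6: the recorded entry is wrong and should be x = -1981.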